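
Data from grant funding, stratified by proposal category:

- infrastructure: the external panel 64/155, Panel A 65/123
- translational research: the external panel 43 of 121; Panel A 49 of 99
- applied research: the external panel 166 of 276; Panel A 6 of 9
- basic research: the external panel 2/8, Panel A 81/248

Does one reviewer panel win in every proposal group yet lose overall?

Infrastructure: the external panel 64/155 = 41.3%, Panel A 65/123 = 52.8% → Panel A
Translational research: the external panel 43/121 = 35.5%, Panel A 49/99 = 49.5% → Panel A
Applied research: the external panel 166/276 = 60.1%, Panel A 6/9 = 66.7% → Panel A
Basic research: the external panel 2/8 = 25.0%, Panel A 81/248 = 32.7% → Panel A
Overall: the external panel 275/560 = 49.1%, Panel A 201/479 = 42.0% → the external panel
Panel A wins each proposal group but the external panel wins overall — the comparison reverses. Panel A's proposals skew toward basic research, which has a lower base rate.

Yes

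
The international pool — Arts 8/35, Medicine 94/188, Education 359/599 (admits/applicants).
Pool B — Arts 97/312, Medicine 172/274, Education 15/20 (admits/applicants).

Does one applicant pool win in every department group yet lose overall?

Yes

Arts: the international pool 8/35 = 22.9%, Pool B 97/312 = 31.1% → Pool B
Medicine: the international pool 94/188 = 50.0%, Pool B 172/274 = 62.8% → Pool B
Education: the international pool 359/599 = 59.9%, Pool B 15/20 = 75.0% → Pool B
Overall: the international pool 461/822 = 56.1%, Pool B 284/606 = 46.9% → the international pool
Pool B wins each department group but the international pool wins overall — the comparison reverses. Pool B's applicants skew toward Arts, which has a lower base rate.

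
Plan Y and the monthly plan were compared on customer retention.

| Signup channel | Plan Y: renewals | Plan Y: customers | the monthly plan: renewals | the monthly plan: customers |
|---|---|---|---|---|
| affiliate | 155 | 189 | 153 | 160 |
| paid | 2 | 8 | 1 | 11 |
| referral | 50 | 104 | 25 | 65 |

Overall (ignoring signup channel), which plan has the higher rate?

Affiliate: Plan Y 155/189 = 82.0%, the monthly plan 153/160 = 95.6% → the monthly plan
Paid: Plan Y 2/8 = 25.0%, the monthly plan 1/11 = 9.1% → Plan Y
Referral: Plan Y 50/104 = 48.1%, the monthly plan 25/65 = 38.5% → Plan Y
Overall: Plan Y 207/301 = 68.8%, the monthly plan 179/236 = 75.8% → the monthly plan
(Neither sweeps every signup group, but the monthly plan has the higher pooled rate.)

the monthly plan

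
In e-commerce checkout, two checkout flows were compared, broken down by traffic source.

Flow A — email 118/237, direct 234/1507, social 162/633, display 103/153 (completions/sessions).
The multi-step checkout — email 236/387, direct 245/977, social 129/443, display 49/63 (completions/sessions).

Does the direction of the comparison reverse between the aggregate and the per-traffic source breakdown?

Email: Flow A 118/237 = 49.8%, the multi-step checkout 236/387 = 61.0% → the multi-step checkout
Direct: Flow A 234/1507 = 15.5%, the multi-step checkout 245/977 = 25.1% → the multi-step checkout
Social: Flow A 162/633 = 25.6%, the multi-step checkout 129/443 = 29.1% → the multi-step checkout
Display: Flow A 103/153 = 67.3%, the multi-step checkout 49/63 = 77.8% → the multi-step checkout
Overall: Flow A 617/2530 = 24.4%, the multi-step checkout 659/1870 = 35.2% → the multi-step checkout
The multi-step checkout wins overall and in every traffic group — no reversal.

No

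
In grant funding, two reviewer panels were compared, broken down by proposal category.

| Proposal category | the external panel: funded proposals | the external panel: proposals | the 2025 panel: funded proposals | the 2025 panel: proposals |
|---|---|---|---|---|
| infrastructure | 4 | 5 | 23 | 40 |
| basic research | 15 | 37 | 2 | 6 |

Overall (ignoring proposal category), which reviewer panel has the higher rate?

the 2025 panel

Infrastructure: the external panel 4/5 = 80.0%, the 2025 panel 23/40 = 57.5% → the external panel
Basic research: the external panel 15/37 = 40.5%, the 2025 panel 2/6 = 33.3% → the external panel
Overall: the external panel 19/42 = 45.2%, the 2025 panel 25/46 = 54.3% → the 2025 panel
(The external panel wins every proposal group but the 2025 panel wins overall — the external panel's proposals skew toward the low-rate basic research group.)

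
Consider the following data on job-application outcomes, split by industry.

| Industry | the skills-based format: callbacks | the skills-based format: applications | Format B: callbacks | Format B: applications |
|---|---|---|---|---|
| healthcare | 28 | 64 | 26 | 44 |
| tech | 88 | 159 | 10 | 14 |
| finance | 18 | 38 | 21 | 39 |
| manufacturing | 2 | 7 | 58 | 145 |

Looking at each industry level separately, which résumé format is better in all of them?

Healthcare: the skills-based format 28/64 = 43.8%, Format B 26/44 = 59.1% → Format B
Tech: the skills-based format 88/159 = 55.3%, Format B 10/14 = 71.4% → Format B
Finance: the skills-based format 18/38 = 47.4%, Format B 21/39 = 53.8% → Format B
Manufacturing: the skills-based format 2/7 = 28.6%, Format B 58/145 = 40.0% → Format B
Format B has the higher rate in all 4 groups.

Format B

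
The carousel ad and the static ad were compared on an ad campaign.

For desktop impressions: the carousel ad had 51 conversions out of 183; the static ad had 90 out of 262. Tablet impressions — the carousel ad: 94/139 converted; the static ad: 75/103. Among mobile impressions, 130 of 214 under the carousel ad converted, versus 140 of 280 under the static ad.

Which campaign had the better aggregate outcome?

Desktop: the carousel ad 51/183 = 27.9%, the static ad 90/262 = 34.4% → the static ad
Tablet: the carousel ad 94/139 = 67.6%, the static ad 75/103 = 72.8% → the static ad
Mobile: the carousel ad 130/214 = 60.7%, the static ad 140/280 = 50.0% → the carousel ad
Overall: the carousel ad 275/536 = 51.3%, the static ad 305/645 = 47.3% → the carousel ad
(Neither sweeps every device group, but the carousel ad has the higher pooled rate.)

the carousel ad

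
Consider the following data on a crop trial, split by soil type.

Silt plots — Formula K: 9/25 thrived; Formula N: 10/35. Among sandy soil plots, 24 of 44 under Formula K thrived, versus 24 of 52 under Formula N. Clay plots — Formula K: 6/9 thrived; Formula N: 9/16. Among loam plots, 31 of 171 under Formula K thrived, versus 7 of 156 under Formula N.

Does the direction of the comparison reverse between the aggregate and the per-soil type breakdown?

Silt: Formula K 9/25 = 36.0%, Formula N 10/35 = 28.6% → Formula K
Sandy soil: Formula K 24/44 = 54.5%, Formula N 24/52 = 46.2% → Formula K
Clay: Formula K 6/9 = 66.7%, Formula N 9/16 = 56.2% → Formula K
Loam: Formula K 31/171 = 18.1%, Formula N 7/156 = 4.5% → Formula K
Overall: Formula K 70/249 = 28.1%, Formula N 50/259 = 19.3% → Formula K
Formula K wins overall and in every soil group — no reversal.

No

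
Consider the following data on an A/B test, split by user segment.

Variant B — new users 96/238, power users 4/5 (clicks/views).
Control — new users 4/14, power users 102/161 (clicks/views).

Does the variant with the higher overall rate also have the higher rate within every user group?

No

New users: Variant B 96/238 = 40.3%, Control 4/14 = 28.6% → Variant B
Power users: Variant B 4/5 = 80.0%, Control 102/161 = 63.4% → Variant B
Overall: Variant B 100/243 = 41.2%, Control 106/175 = 60.6% → Control
Variant B wins each user group but Control wins overall — the comparison reverses. Variant B's views skew toward new users, which has a lower base rate.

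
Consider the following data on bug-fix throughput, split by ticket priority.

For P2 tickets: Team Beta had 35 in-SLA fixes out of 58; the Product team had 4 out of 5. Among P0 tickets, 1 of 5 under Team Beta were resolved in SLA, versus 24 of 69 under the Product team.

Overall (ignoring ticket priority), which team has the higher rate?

P2: Team Beta 35/58 = 60.3%, the Product team 4/5 = 80.0% → the Product team
P0: Team Beta 1/5 = 20.0%, the Product team 24/69 = 34.8% → the Product team
Overall: Team Beta 36/63 = 57.1%, the Product team 28/74 = 37.8% → Team Beta
(The Product team wins every ticket group but Team Beta wins overall — the Product team's tickets skew toward the low-rate P0 group.)

Team Beta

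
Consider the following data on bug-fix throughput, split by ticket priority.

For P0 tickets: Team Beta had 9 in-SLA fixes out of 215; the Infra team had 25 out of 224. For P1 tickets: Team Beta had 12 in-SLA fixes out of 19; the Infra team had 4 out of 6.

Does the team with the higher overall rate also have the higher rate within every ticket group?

P0: Team Beta 9/215 = 4.2%, the Infra team 25/224 = 11.2% → the Infra team
P1: Team Beta 12/19 = 63.2%, the Infra team 4/6 = 66.7% → the Infra team
Overall: Team Beta 21/234 = 9.0%, the Infra team 29/230 = 12.6% → the Infra team
The Infra team wins overall and in every ticket group — no reversal.

Yes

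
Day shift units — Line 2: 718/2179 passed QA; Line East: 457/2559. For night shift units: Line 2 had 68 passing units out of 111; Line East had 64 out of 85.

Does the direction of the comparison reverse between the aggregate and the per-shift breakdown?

No

Day shift: Line 2 718/2179 = 33.0%, Line East 457/2559 = 17.9% → Line 2
Night shift: Line 2 68/111 = 61.3%, Line East 64/85 = 75.3% → Line East
Overall: Line 2 786/2290 = 34.3%, Line East 521/2644 = 19.7% → Line 2
Neither sweeps: Line 2 wins 1 of 2 groups, Line East wins 1. Line 2 wins overall but not every group — no Simpson reversal.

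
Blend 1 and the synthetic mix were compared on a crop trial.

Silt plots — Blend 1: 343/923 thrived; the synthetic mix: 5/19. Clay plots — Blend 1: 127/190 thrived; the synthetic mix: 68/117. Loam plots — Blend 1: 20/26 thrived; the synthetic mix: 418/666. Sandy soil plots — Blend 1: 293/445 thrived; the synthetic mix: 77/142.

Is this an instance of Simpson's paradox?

Silt: Blend 1 343/923 = 37.2%, the synthetic mix 5/19 = 26.3% → Blend 1
Clay: Blend 1 127/190 = 66.8%, the synthetic mix 68/117 = 58.1% → Blend 1
Loam: Blend 1 20/26 = 76.9%, the synthetic mix 418/666 = 62.8% → Blend 1
Sandy soil: Blend 1 293/445 = 65.8%, the synthetic mix 77/142 = 54.2% → Blend 1
Overall: Blend 1 783/1584 = 49.4%, the synthetic mix 568/944 = 60.2% → the synthetic mix
Blend 1 wins each soil group but the synthetic mix wins overall — the comparison reverses. Blend 1's plots skew toward silt, which has a lower base rate.

Yes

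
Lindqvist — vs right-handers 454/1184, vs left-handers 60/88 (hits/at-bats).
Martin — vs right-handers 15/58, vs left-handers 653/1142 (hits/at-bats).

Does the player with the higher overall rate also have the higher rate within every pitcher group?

No

Vs right-handers: Lindqvist 454/1184 = 38.3%, Martin 15/58 = 25.9% → Lindqvist
Vs left-handers: Lindqvist 60/88 = 68.2%, Martin 653/1142 = 57.2% → Lindqvist
Overall: Lindqvist 514/1272 = 40.4%, Martin 668/1200 = 55.7% → Martin
Lindqvist wins each pitcher group but Martin wins overall — the comparison reverses. Lindqvist's at-bats skew toward vs right-handers, which has a lower base rate.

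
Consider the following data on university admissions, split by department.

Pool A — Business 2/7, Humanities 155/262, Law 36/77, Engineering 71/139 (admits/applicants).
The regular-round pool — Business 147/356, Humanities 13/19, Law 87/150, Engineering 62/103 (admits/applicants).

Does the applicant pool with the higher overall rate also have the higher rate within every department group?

Business: Pool A 2/7 = 28.6%, the regular-round pool 147/356 = 41.3% → the regular-round pool
Humanities: Pool A 155/262 = 59.2%, the regular-round pool 13/19 = 68.4% → the regular-round pool
Law: Pool A 36/77 = 46.8%, the regular-round pool 87/150 = 58.0% → the regular-round pool
Engineering: Pool A 71/139 = 51.1%, the regular-round pool 62/103 = 60.2% → the regular-round pool
Overall: Pool A 264/485 = 54.4%, the regular-round pool 309/628 = 49.2% → Pool A
The regular-round pool wins each department group but Pool A wins overall — the comparison reverses. The regular-round pool's applicants skew toward Business, which has a lower base rate.

No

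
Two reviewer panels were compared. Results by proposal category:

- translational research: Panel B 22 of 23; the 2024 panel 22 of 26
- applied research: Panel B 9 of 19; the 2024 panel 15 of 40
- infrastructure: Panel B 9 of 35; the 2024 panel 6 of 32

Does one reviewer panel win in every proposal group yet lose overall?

Translational research: Panel B 22/23 = 95.7%, the 2024 panel 22/26 = 84.6% → Panel B
Applied research: Panel B 9/19 = 47.4%, the 2024 panel 15/40 = 37.5% → Panel B
Infrastructure: Panel B 9/35 = 25.7%, the 2024 panel 6/32 = 18.8% → Panel B
Overall: Panel B 40/77 = 51.9%, the 2024 panel 43/98 = 43.9% → Panel B
Panel B wins overall and in every proposal group — no reversal.

No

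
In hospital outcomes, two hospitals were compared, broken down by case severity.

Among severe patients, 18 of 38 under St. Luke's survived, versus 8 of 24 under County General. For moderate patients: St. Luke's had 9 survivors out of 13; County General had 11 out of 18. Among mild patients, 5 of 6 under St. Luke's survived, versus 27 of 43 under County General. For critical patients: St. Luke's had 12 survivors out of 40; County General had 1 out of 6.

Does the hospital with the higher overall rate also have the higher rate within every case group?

No

Severe: St. Luke's 18/38 = 47.4%, County General 8/24 = 33.3% → St. Luke's
Moderate: St. Luke's 9/13 = 69.2%, County General 11/18 = 61.1% → St. Luke's
Mild: St. Luke's 5/6 = 83.3%, County General 27/43 = 62.8% → St. Luke's
Critical: St. Luke's 12/40 = 30.0%, County General 1/6 = 16.7% → St. Luke's
Overall: St. Luke's 44/97 = 45.4%, County General 47/91 = 51.6% → County General
St. Luke's wins each case group but County General wins overall — the comparison reverses. St. Luke's's patients skew toward critical, which has a lower base rate.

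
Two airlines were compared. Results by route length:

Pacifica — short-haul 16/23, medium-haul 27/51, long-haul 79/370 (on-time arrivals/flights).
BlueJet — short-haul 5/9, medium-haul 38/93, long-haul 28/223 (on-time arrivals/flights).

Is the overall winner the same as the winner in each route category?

Short-haul: Pacifica 16/23 = 69.6%, BlueJet 5/9 = 55.6% → Pacifica
Medium-haul: Pacifica 27/51 = 52.9%, BlueJet 38/93 = 40.9% → Pacifica
Long-haul: Pacifica 79/370 = 21.4%, BlueJet 28/223 = 12.6% → Pacifica
Overall: Pacifica 122/444 = 27.5%, BlueJet 71/325 = 21.8% → Pacifica
Pacifica wins overall and in every route group — no reversal.

Yes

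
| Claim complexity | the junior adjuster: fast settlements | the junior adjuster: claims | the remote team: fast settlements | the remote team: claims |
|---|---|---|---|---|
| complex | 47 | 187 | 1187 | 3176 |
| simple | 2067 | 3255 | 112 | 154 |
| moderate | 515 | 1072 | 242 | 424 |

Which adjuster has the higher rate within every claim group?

Complex: the junior adjuster 47/187 = 25.1%, the remote team 1187/3176 = 37.4% → the remote team
Simple: the junior adjuster 2067/3255 = 63.5%, the remote team 112/154 = 72.7% → the remote team
Moderate: the junior adjuster 515/1072 = 48.0%, the remote team 242/424 = 57.1% → the remote team
The remote team has the higher rate in all 3 groups.

the remote team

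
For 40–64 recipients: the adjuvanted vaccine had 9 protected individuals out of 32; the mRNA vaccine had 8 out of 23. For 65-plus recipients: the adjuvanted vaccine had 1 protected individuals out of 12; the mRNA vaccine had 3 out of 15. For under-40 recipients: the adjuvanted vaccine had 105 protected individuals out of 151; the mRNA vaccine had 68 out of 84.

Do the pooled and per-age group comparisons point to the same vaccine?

40–64: the adjuvanted vaccine 9/32 = 28.1%, the mRNA vaccine 8/23 = 34.8% → the mRNA vaccine
65-plus: the adjuvanted vaccine 1/12 = 8.3%, the mRNA vaccine 3/15 = 20.0% → the mRNA vaccine
Under-40: the adjuvanted vaccine 105/151 = 69.5%, the mRNA vaccine 68/84 = 81.0% → the mRNA vaccine
Overall: the adjuvanted vaccine 115/195 = 59.0%, the mRNA vaccine 79/122 = 64.8% → the mRNA vaccine
The mRNA vaccine wins overall and in every age group — no reversal.

Yes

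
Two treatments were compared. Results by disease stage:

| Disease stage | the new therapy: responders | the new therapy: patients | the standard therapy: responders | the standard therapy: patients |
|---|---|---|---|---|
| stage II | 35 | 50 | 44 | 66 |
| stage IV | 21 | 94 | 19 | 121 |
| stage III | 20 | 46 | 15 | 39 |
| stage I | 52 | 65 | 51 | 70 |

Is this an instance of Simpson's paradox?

No

Stage II: the new therapy 35/50 = 70.0%, the standard therapy 44/66 = 66.7% → the new therapy
Stage IV: the new therapy 21/94 = 22.3%, the standard therapy 19/121 = 15.7% → the new therapy
Stage III: the new therapy 20/46 = 43.5%, the standard therapy 15/39 = 38.5% → the new therapy
Stage I: the new therapy 52/65 = 80.0%, the standard therapy 51/70 = 72.9% → the new therapy
Overall: the new therapy 128/255 = 50.2%, the standard therapy 129/296 = 43.6% → the new therapy
The new therapy wins overall and in every disease group — no reversal.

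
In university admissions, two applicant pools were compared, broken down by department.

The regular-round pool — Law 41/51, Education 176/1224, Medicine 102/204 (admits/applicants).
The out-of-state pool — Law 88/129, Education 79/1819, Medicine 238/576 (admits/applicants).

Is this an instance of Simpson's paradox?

Law: the regular-round pool 41/51 = 80.4%, the out-of-state pool 88/129 = 68.2% → the regular-round pool
Education: the regular-round pool 176/1224 = 14.4%, the out-of-state pool 79/1819 = 4.3% → the regular-round pool
Medicine: the regular-round pool 102/204 = 50.0%, the out-of-state pool 238/576 = 41.3% → the regular-round pool
Overall: the regular-round pool 319/1479 = 21.6%, the out-of-state pool 405/2524 = 16.0% → the regular-round pool
The regular-round pool wins overall and in every department group — no reversal.

No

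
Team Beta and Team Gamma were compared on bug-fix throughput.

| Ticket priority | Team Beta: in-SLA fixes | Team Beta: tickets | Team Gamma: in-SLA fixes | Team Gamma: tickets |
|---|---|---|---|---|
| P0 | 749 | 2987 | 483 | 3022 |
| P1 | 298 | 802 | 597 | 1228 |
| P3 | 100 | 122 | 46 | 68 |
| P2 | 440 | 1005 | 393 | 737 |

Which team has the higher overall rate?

P0: Team Beta 749/2987 = 25.1%, Team Gamma 483/3022 = 16.0% → Team Beta
P1: Team Beta 298/802 = 37.2%, Team Gamma 597/1228 = 48.6% → Team Gamma
P3: Team Beta 100/122 = 82.0%, Team Gamma 46/68 = 67.6% → Team Beta
P2: Team Beta 440/1005 = 43.8%, Team Gamma 393/737 = 53.3% → Team Gamma
Overall: Team Beta 1587/4916 = 32.3%, Team Gamma 1519/5055 = 30.0% → Team Beta
(Neither sweeps every ticket group, but Team Beta has the higher pooled rate.)

Team Beta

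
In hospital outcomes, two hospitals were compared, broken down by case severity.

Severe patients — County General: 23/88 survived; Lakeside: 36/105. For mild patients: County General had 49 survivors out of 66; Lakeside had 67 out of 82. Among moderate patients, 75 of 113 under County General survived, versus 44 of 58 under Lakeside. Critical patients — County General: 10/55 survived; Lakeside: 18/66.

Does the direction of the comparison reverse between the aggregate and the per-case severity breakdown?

Severe: County General 23/88 = 26.1%, Lakeside 36/105 = 34.3% → Lakeside
Mild: County General 49/66 = 74.2%, Lakeside 67/82 = 81.7% → Lakeside
Moderate: County General 75/113 = 66.4%, Lakeside 44/58 = 75.9% → Lakeside
Critical: County General 10/55 = 18.2%, Lakeside 18/66 = 27.3% → Lakeside
Overall: County General 157/322 = 48.8%, Lakeside 165/311 = 53.1% → Lakeside
Lakeside wins overall and in every case group — no reversal.

No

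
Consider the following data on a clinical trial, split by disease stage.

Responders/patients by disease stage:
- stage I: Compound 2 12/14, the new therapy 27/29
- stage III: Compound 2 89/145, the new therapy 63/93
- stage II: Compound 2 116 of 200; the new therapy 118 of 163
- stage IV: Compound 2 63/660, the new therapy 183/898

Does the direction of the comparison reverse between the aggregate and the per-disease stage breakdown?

Stage I: Compound 2 12/14 = 85.7%, the new therapy 27/29 = 93.1% → the new therapy
Stage III: Compound 2 89/145 = 61.4%, the new therapy 63/93 = 67.7% → the new therapy
Stage II: Compound 2 116/200 = 58.0%, the new therapy 118/163 = 72.4% → the new therapy
Stage IV: Compound 2 63/660 = 9.5%, the new therapy 183/898 = 20.4% → the new therapy
Overall: Compound 2 280/1019 = 27.5%, the new therapy 391/1183 = 33.1% → the new therapy
The new therapy wins overall and in every disease group — no reversal.

No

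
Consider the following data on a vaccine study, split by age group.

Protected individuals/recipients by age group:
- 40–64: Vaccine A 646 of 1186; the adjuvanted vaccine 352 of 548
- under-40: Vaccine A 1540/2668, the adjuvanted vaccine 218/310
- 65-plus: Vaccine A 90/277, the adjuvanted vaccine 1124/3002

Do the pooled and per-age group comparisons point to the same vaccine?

40–64: Vaccine A 646/1186 = 54.5%, the adjuvanted vaccine 352/548 = 64.2% → the adjuvanted vaccine
Under-40: Vaccine A 1540/2668 = 57.7%, the adjuvanted vaccine 218/310 = 70.3% → the adjuvanted vaccine
65-plus: Vaccine A 90/277 = 32.5%, the adjuvanted vaccine 1124/3002 = 37.4% → the adjuvanted vaccine
Overall: Vaccine A 2276/4131 = 55.1%, the adjuvanted vaccine 1694/3860 = 43.9% → Vaccine A
The adjuvanted vaccine wins each age group but Vaccine A wins overall — the comparison reverses. The adjuvanted vaccine's recipients skew toward 65-plus, which has a lower base rate.

No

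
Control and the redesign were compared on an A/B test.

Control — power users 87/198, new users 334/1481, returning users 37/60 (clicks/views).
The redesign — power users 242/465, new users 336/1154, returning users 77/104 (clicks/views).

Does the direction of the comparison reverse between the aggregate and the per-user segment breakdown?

No

Power users: Control 87/198 = 43.9%, the redesign 242/465 = 52.0% → the redesign
New users: Control 334/1481 = 22.6%, the redesign 336/1154 = 29.1% → the redesign
Returning users: Control 37/60 = 61.7%, the redesign 77/104 = 74.0% → the redesign
Overall: Control 458/1739 = 26.3%, the redesign 655/1723 = 38.0% → the redesign
The redesign wins overall and in every user group — no reversal.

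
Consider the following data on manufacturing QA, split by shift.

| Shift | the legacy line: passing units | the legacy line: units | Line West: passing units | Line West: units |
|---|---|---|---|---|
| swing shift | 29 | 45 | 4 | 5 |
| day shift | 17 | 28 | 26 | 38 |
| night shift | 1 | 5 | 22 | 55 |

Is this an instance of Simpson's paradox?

Swing shift: the legacy line 29/45 = 64.4%, Line West 4/5 = 80.0% → Line West
Day shift: the legacy line 17/28 = 60.7%, Line West 26/38 = 68.4% → Line West
Night shift: the legacy line 1/5 = 20.0%, Line West 22/55 = 40.0% → Line West
Overall: the legacy line 47/78 = 60.3%, Line West 52/98 = 53.1% → the legacy line
Line West wins each shift group but the legacy line wins overall — the comparison reverses. Line West's units skew toward night shift, which has a lower base rate.

Yes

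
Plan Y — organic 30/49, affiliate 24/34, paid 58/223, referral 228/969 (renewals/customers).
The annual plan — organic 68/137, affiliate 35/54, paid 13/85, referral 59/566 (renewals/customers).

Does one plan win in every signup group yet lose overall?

Organic: Plan Y 30/49 = 61.2%, the annual plan 68/137 = 49.6% → Plan Y
Affiliate: Plan Y 24/34 = 70.6%, the annual plan 35/54 = 64.8% → Plan Y
Paid: Plan Y 58/223 = 26.0%, the annual plan 13/85 = 15.3% → Plan Y
Referral: Plan Y 228/969 = 23.5%, the annual plan 59/566 = 10.4% → Plan Y
Overall: Plan Y 340/1275 = 26.7%, the annual plan 175/842 = 20.8% → Plan Y
Plan Y wins overall and in every signup group — no reversal.

No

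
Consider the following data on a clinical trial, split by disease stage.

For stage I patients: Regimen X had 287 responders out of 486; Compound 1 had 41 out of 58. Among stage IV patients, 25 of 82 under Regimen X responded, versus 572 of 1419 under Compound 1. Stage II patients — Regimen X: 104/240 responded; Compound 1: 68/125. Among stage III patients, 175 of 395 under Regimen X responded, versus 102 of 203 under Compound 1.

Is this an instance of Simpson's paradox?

Stage I: Regimen X 287/486 = 59.1%, Compound 1 41/58 = 70.7% → Compound 1
Stage IV: Regimen X 25/82 = 30.5%, Compound 1 572/1419 = 40.3% → Compound 1
Stage II: Regimen X 104/240 = 43.3%, Compound 1 68/125 = 54.4% → Compound 1
Stage III: Regimen X 175/395 = 44.3%, Compound 1 102/203 = 50.2% → Compound 1
Overall: Regimen X 591/1203 = 49.1%, Compound 1 783/1805 = 43.4% → Regimen X
Compound 1 wins each disease group but Regimen X wins overall — the comparison reverses. Compound 1's patients skew toward stage IV, which has a lower base rate.

Yes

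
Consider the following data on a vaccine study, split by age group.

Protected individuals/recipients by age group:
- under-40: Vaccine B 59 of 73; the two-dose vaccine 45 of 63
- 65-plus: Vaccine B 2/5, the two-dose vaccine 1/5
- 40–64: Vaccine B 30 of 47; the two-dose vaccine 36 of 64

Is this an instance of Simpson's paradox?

No

Under-40: Vaccine B 59/73 = 80.8%, the two-dose vaccine 45/63 = 71.4% → Vaccine B
65-plus: Vaccine B 2/5 = 40.0%, the two-dose vaccine 1/5 = 20.0% → Vaccine B
40–64: Vaccine B 30/47 = 63.8%, the two-dose vaccine 36/64 = 56.2% → Vaccine B
Overall: Vaccine B 91/125 = 72.8%, the two-dose vaccine 82/132 = 62.1% → Vaccine B
Vaccine B wins overall and in every age group — no reversal.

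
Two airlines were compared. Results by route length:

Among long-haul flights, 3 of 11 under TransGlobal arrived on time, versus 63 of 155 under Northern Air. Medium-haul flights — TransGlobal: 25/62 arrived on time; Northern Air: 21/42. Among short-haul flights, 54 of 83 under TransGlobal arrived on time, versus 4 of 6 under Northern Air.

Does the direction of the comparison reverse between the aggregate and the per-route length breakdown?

Yes

Long-haul: TransGlobal 3/11 = 27.3%, Northern Air 63/155 = 40.6% → Northern Air
Medium-haul: TransGlobal 25/62 = 40.3%, Northern Air 21/42 = 50.0% → Northern Air
Short-haul: TransGlobal 54/83 = 65.1%, Northern Air 4/6 = 66.7% → Northern Air
Overall: TransGlobal 82/156 = 52.6%, Northern Air 88/203 = 43.3% → TransGlobal
Northern Air wins each route group but TransGlobal wins overall — the comparison reverses. Northern Air's flights skew toward long-haul, which has a lower base rate.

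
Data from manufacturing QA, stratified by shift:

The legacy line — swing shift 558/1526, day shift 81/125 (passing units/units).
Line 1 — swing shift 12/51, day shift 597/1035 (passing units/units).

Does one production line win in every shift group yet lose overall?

Swing shift: the legacy line 558/1526 = 36.6%, Line 1 12/51 = 23.5% → the legacy line
Day shift: the legacy line 81/125 = 64.8%, Line 1 597/1035 = 57.7% → the legacy line
Overall: the legacy line 639/1651 = 38.7%, Line 1 609/1086 = 56.1% → Line 1
The legacy line wins each shift group but Line 1 wins overall — the comparison reverses. The legacy line's units skew toward swing shift, which has a lower base rate.

Yes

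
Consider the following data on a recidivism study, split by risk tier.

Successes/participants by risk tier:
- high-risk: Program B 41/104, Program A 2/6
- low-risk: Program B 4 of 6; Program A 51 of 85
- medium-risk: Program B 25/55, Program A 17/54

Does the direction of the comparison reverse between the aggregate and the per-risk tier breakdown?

Yes

High-risk: Program B 41/104 = 39.4%, Program A 2/6 = 33.3% → Program B
Low-risk: Program B 4/6 = 66.7%, Program A 51/85 = 60.0% → Program B
Medium-risk: Program B 25/55 = 45.5%, Program A 17/54 = 31.5% → Program B
Overall: Program B 70/165 = 42.4%, Program A 70/145 = 48.3% → Program A
Program B wins each risk group but Program A wins overall — the comparison reverses. Program B's participants skew toward high-risk, which has a lower base rate.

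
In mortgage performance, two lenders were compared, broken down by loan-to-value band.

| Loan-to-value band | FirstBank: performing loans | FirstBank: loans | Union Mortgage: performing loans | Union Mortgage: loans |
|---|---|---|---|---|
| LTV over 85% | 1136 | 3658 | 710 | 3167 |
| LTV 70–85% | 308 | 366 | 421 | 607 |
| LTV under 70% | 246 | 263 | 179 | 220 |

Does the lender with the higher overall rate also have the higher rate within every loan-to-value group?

LTV over 85%: FirstBank 1136/3658 = 31.1%, Union Mortgage 710/3167 = 22.4% → FirstBank
LTV 70–85%: FirstBank 308/366 = 84.2%, Union Mortgage 421/607 = 69.4% → FirstBank
LTV under 70%: FirstBank 246/263 = 93.5%, Union Mortgage 179/220 = 81.4% → FirstBank
Overall: FirstBank 1690/4287 = 39.4%, Union Mortgage 1310/3994 = 32.8% → FirstBank
FirstBank wins overall and in every loan-to-value group — no reversal.

Yes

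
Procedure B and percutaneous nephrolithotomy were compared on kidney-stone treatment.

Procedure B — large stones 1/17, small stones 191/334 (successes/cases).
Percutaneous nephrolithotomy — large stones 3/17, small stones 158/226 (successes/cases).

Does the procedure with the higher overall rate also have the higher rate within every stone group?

Yes

Large stones: Procedure B 1/17 = 5.9%, percutaneous nephrolithotomy 3/17 = 17.6% → percutaneous nephrolithotomy
Small stones: Procedure B 191/334 = 57.2%, percutaneous nephrolithotomy 158/226 = 69.9% → percutaneous nephrolithotomy
Overall: Procedure B 192/351 = 54.7%, percutaneous nephrolithotomy 161/243 = 66.3% → percutaneous nephrolithotomy
Percutaneous nephrolithotomy wins overall and in every stone group — no reversal.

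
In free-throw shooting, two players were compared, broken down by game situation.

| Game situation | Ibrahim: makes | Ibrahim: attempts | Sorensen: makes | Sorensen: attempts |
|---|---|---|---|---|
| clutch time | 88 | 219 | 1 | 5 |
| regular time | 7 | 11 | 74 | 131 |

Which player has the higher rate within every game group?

Ibrahim

Clutch time: Ibrahim 88/219 = 40.2%, Sorensen 1/5 = 20.0% → Ibrahim
Regular time: Ibrahim 7/11 = 63.6%, Sorensen 74/131 = 56.5% → Ibrahim
Ibrahim has the higher rate in both groups.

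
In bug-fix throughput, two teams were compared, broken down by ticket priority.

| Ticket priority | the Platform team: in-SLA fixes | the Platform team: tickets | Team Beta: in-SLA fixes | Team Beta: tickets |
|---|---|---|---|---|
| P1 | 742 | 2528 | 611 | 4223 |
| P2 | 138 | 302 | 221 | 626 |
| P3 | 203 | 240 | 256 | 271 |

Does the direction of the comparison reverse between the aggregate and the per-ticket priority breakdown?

P1: the Platform team 742/2528 = 29.4%, Team Beta 611/4223 = 14.5% → the Platform team
P2: the Platform team 138/302 = 45.7%, Team Beta 221/626 = 35.3% → the Platform team
P3: the Platform team 203/240 = 84.6%, Team Beta 256/271 = 94.5% → Team Beta
Overall: the Platform team 1083/3070 = 35.3%, Team Beta 1088/5120 = 21.2% → the Platform team
Neither sweeps: the Platform team wins 2 of 3 groups, Team Beta wins 1. The Platform team wins overall but not every group — no Simpson reversal.

No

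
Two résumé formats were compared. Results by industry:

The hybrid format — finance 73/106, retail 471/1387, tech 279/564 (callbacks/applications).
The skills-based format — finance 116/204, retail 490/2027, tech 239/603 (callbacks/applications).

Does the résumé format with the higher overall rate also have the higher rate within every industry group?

Finance: the hybrid format 73/106 = 68.9%, the skills-based format 116/204 = 56.9% → the hybrid format
Retail: the hybrid format 471/1387 = 34.0%, the skills-based format 490/2027 = 24.2% → the hybrid format
Tech: the hybrid format 279/564 = 49.5%, the skills-based format 239/603 = 39.6% → the hybrid format
Overall: the hybrid format 823/2057 = 40.0%, the skills-based format 845/2834 = 29.8% → the hybrid format
The hybrid format wins overall and in every industry group — no reversal.

Yes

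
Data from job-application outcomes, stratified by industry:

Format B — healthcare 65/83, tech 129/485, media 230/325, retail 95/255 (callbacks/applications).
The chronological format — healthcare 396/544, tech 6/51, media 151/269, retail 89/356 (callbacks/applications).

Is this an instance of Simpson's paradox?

Yes

Healthcare: Format B 65/83 = 78.3%, the chronological format 396/544 = 72.8% → Format B
Tech: Format B 129/485 = 26.6%, the chronological format 6/51 = 11.8% → Format B
Media: Format B 230/325 = 70.8%, the chronological format 151/269 = 56.1% → Format B
Retail: Format B 95/255 = 37.3%, the chronological format 89/356 = 25.0% → Format B
Overall: Format B 519/1148 = 45.2%, the chronological format 642/1220 = 52.6% → the chronological format
Format B wins each industry group but the chronological format wins overall — the comparison reverses. Format B's applications skew toward tech, which has a lower base rate.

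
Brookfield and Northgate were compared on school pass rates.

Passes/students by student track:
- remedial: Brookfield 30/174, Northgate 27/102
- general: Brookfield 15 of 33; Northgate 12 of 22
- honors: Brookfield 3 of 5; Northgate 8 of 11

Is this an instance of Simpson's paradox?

No

Remedial: Brookfield 30/174 = 17.2%, Northgate 27/102 = 26.5% → Northgate
General: Brookfield 15/33 = 45.5%, Northgate 12/22 = 54.5% → Northgate
Honors: Brookfield 3/5 = 60.0%, Northgate 8/11 = 72.7% → Northgate
Overall: Brookfield 48/212 = 22.6%, Northgate 47/135 = 34.8% → Northgate
Northgate wins overall and in every student group — no reversal.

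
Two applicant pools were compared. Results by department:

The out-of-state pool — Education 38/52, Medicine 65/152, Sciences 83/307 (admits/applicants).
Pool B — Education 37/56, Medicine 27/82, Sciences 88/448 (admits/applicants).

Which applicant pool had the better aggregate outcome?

the out-of-state pool

Education: the out-of-state pool 38/52 = 73.1%, Pool B 37/56 = 66.1% → the out-of-state pool
Medicine: the out-of-state pool 65/152 = 42.8%, Pool B 27/82 = 32.9% → the out-of-state pool
Sciences: the out-of-state pool 83/307 = 27.0%, Pool B 88/448 = 19.6% → the out-of-state pool
Overall: the out-of-state pool 186/511 = 36.4%, Pool B 152/586 = 25.9% → the out-of-state pool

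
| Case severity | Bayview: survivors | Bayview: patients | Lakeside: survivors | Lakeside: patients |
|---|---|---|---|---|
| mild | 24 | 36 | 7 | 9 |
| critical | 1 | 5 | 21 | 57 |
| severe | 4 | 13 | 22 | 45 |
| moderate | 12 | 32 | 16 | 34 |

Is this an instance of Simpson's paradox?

Mild: Bayview 24/36 = 66.7%, Lakeside 7/9 = 77.8% → Lakeside
Critical: Bayview 1/5 = 20.0%, Lakeside 21/57 = 36.8% → Lakeside
Severe: Bayview 4/13 = 30.8%, Lakeside 22/45 = 48.9% → Lakeside
Moderate: Bayview 12/32 = 37.5%, Lakeside 16/34 = 47.1% → Lakeside
Overall: Bayview 41/86 = 47.7%, Lakeside 66/145 = 45.5% → Bayview
Lakeside wins each case group but Bayview wins overall — the comparison reverses. Lakeside's patients skew toward critical, which has a lower base rate.

Yes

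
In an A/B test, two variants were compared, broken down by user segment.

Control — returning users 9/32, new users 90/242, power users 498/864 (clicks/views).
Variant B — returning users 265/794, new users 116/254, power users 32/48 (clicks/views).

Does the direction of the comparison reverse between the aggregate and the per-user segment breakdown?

Yes

Returning users: Control 9/32 = 28.1%, Variant B 265/794 = 33.4% → Variant B
New users: Control 90/242 = 37.2%, Variant B 116/254 = 45.7% → Variant B
Power users: Control 498/864 = 57.6%, Variant B 32/48 = 66.7% → Variant B
Overall: Control 597/1138 = 52.5%, Variant B 413/1096 = 37.7% → Control
Variant B wins each user group but Control wins overall — the comparison reverses. Variant B's views skew toward returning users, which has a lower base rate.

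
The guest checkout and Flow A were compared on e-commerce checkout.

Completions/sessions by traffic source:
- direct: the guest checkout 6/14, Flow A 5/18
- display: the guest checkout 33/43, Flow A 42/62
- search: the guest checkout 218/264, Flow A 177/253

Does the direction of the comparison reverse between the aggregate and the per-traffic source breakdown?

No

Direct: the guest checkout 6/14 = 42.9%, Flow A 5/18 = 27.8% → the guest checkout
Display: the guest checkout 33/43 = 76.7%, Flow A 42/62 = 67.7% → the guest checkout
Search: the guest checkout 218/264 = 82.6%, Flow A 177/253 = 70.0% → the guest checkout
Overall: the guest checkout 257/321 = 80.1%, Flow A 224/333 = 67.3% → the guest checkout
The guest checkout wins overall and in every traffic group — no reversal.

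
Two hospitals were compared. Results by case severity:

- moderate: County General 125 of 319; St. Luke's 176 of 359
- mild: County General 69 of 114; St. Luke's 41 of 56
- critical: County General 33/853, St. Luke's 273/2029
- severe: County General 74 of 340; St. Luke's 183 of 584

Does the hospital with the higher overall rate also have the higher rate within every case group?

Moderate: County General 125/319 = 39.2%, St. Luke's 176/359 = 49.0% → St. Luke's
Mild: County General 69/114 = 60.5%, St. Luke's 41/56 = 73.2% → St. Luke's
Critical: County General 33/853 = 3.9%, St. Luke's 273/2029 = 13.5% → St. Luke's
Severe: County General 74/340 = 21.8%, St. Luke's 183/584 = 31.3% → St. Luke's
Overall: County General 301/1626 = 18.5%, St. Luke's 673/3028 = 22.2% → St. Luke's
St. Luke's wins overall and in every case group — no reversal.

Yes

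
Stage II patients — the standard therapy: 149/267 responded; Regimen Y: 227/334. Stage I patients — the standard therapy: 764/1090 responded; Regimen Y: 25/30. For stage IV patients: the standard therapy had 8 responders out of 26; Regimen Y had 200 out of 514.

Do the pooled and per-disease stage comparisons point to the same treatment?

Stage II: the standard therapy 149/267 = 55.8%, Regimen Y 227/334 = 68.0% → Regimen Y
Stage I: the standard therapy 764/1090 = 70.1%, Regimen Y 25/30 = 83.3% → Regimen Y
Stage IV: the standard therapy 8/26 = 30.8%, Regimen Y 200/514 = 38.9% → Regimen Y
Overall: the standard therapy 921/1383 = 66.6%, Regimen Y 452/878 = 51.5% → the standard therapy
Regimen Y wins each disease group but the standard therapy wins overall — the comparison reverses. Regimen Y's patients skew toward stage IV, which has a lower base rate.

No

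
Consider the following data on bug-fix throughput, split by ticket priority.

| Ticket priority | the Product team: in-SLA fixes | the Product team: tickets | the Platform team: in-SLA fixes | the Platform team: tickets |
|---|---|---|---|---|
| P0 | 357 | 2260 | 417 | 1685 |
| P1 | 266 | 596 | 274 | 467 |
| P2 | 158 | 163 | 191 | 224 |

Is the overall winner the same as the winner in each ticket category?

P0: the Product team 357/2260 = 15.8%, the Platform team 417/1685 = 24.7% → the Platform team
P1: the Product team 266/596 = 44.6%, the Platform team 274/467 = 58.7% → the Platform team
P2: the Product team 158/163 = 96.9%, the Platform team 191/224 = 85.3% → the Product team
Overall: the Product team 781/3019 = 25.9%, the Platform team 882/2376 = 37.1% → the Platform team
Neither sweeps: the Product team wins 1 of 3 groups, the Platform team wins 2. The Platform team wins overall but not every group — no Simpson reversal.

No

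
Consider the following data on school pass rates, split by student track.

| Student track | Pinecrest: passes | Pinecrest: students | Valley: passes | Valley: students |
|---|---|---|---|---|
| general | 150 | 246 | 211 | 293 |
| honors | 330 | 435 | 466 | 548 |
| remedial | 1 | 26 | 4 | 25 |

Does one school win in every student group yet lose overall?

No

General: Pinecrest 150/246 = 61.0%, Valley 211/293 = 72.0% → Valley
Honors: Pinecrest 330/435 = 75.9%, Valley 466/548 = 85.0% → Valley
Remedial: Pinecrest 1/26 = 3.8%, Valley 4/25 = 16.0% → Valley
Overall: Pinecrest 481/707 = 68.0%, Valley 681/866 = 78.6% → Valley
Valley wins overall and in every student group — no reversal.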